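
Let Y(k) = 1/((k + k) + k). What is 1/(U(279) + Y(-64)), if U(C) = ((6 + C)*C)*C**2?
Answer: 192/1188389206079 ≈ 1.6156e-10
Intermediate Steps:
Y(k) = 1/(3*k) (Y(k) = 1/(2*k + k) = 1/(3*k))
U(C) = C**3*(6 + C) (U(C) = (C*(6 + C))*C**2 = C**3*(6 + C))
1/(U(279) + Y(-64)) = 1/(279**3*(6 + 279) + (1/3)/(-64)) = 1/(21717639*285 + (1/3)*(-1/64)) = 1/(6189527115 - 1/192) = 1/(1188389206079/192) = 192/1188389206079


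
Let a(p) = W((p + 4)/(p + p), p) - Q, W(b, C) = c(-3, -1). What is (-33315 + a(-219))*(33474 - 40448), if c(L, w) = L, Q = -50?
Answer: 232011032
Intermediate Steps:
W(b, C) = -3
a(p) = 47 (a(p) = -3 - 1*(-50) = -3 + 50 = 47)
(-33315 + a(-219))*(33474 - 40448) = (-33315 + 47)*(33474 - 40448) = -33268*(-6974) = 232011032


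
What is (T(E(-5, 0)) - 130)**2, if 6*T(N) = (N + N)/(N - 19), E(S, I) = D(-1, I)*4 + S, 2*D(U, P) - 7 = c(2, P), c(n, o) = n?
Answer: 5536609/324 ≈ 17088.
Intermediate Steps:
D(U, P) = 9/2 (D(U, P) = 7/2 + (1/2)*2 = 7/2 + 1 = 9/2)
E(S, I) = 18 + S (E(S, I) = (9/2)*4 + S = 18 + S)
T(N) = N/(3*(-19 + N)) (T(N) = ((N + N)/(N - 19))/6 = ((2*N)/(-19 + N))/6 = (2*N/(-19 + N))/6 = N/(3*(-19 + N)))
(T(E(-5, 0)) - 130)**2 = ((18 - 5)/(3*(-19 + (18 - 5))) - 130)**2 = ((1/3)*13/(-19 + 13) - 130)**2 = ((1/3)*13/(-6) - 130)**2 = ((1/3)*13*(-1/6) - 130)**2 = (-13/18 - 130)**2 = (-2353/18)**2 = 5536609/324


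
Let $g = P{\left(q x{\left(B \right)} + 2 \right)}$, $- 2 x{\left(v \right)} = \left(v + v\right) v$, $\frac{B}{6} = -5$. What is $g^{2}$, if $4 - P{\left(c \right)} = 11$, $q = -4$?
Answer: $49$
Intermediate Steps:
$B = -30$ ($B = 6 \left(-5\right) = -30$)
$x{\left(v \right)} = - v^{2}$ ($x{\left(v \right)} = - \frac{\left(v + v\right) v}{2} = - \frac{2 v v}{2} = - \frac{2 v^{2}}{2} = - v^{2}$)
$P{\left(c \right)} = -7$ ($P{\left(c \right)} = 4 - 11 = -7$)
$g = -7$
$g^{2} = \left(-7\right)^{2} = 49$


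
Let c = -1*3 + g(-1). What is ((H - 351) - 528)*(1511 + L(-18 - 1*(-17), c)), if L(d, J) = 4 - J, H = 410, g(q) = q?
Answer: -712411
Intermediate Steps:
c = -4 (c = -1*3 - 1 = -3 - 1 = -4)
((H - 351) - 528)*(1511 + L(-18 - 1*(-17), c)) = ((410 - 351) - 528)*(1511 + (4 - 1*(-4))) = (59 - 528)*(1511 + (4 + 4)) = -469*(1511 + 8) = -469*1519 = -712411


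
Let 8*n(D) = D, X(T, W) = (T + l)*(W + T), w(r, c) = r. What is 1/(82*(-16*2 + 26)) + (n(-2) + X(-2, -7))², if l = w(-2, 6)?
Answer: 2515223/1968 ≈ 1278.1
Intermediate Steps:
l = -2
X(T, W) = (-2 + T)*(T + W) (X(T, W) = (T - 2)*(W + T) = (-2 + T)*(T + W))
n(D) = D/8
1/(82*(-16*2 + 26)) + (n(-2) + X(-2, -7))² = 1/(82*(-16*2 + 26)) + ((⅛)*(-2) + ((-2)² - 2*(-2) - 2*(-7) - 2*(-7)))² = 1/(82*(-32 + 26)) + (-¼ + (4 + 4 + 14 + 14))² = 1/(82*(-6)) + (-¼ + 36)² = 1/(-492) + (143/4)² = -1/492 + 20449/16 = 2515223/1968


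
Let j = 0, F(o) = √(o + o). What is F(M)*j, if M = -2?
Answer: 0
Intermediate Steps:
F(o) = √2*√o (F(o) = √(2*o) = √2*√o)
F(M)*j = (√2*√(-2))*0 = (√2*(I*√2))*0 = (2*I)*0 = 0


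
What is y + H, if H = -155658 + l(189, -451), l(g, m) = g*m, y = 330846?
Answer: 89949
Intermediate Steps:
H = -240897 (H = -155658 + 189*(-451) = -155658 - 85239 = -240897)
y + H = 330846 - 240897 = 89949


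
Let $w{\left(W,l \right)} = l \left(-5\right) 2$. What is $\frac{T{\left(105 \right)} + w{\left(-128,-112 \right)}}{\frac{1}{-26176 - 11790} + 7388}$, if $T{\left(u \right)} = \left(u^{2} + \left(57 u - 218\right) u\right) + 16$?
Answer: $\frac{23451446336}{280492807} \approx 83.608$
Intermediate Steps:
$w{\left(W,l \right)} = - 10 l$ ($w{\left(W,l \right)} = - 5 l 2 = - 10 l$)
$T{\left(u \right)} = 16 + u^{2} + u \left(-218 + 57 u\right)$ ($T{\left(u \right)} = \left(u^{2} + \left(-218 + 57 u\right) u\right) + 16 = \left(u^{2} + u \left(-218 + 57 u\right)\right) + 16 = 16 + u^{2} + u \left(-218 + 57 u\right)$)
$\frac{T{\left(105 \right)} + w{\left(-128,-112 \right)}}{\frac{1}{-26176 - 11790} + 7388} = \frac{\left(16 - 22890 + 58 \cdot 105^{2}\right) - -1120}{\frac{1}{-26176 - 11790} + 7388} = \frac{\left(16 - 22890 + 58 \cdot 11025\right) + 1120}{\frac{1}{-37966} + 7388} = \frac{\left(16 - 22890 + 639450\right) + 1120}{- \frac{1}{37966} + 7388} = \frac{616576 + 1120}{\frac{280492807}{37966}} = 617696 \cdot \frac{37966}{280492807} = \frac{23451446336}{280492807}$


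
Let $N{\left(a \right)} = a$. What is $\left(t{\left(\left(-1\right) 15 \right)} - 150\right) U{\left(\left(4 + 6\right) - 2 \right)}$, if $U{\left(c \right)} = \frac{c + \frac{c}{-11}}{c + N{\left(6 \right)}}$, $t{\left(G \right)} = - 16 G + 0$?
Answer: $\frac{3600}{77} \approx 46.753$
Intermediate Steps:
$t{\left(G \right)} = - 16 G$
$U{\left(c \right)} = \frac{10 c}{11 \left(6 + c\right)}$ ($U{\left(c \right)} = \frac{c + \frac{c}{-11}}{c + 6} = \frac{c + c \left(- \frac{1}{11}\right)}{6 + c} = \frac{c - \frac{c}{11}}{6 + c} = \frac{\frac{10}{11} c}{6 + c} = \frac{10 c}{11 \left(6 + c\right)}$)
$\left(t{\left(\left(-1\right) 15 \right)} - 150\right) U{\left(\left(4 + 6\right) - 2 \right)} = \left(- 16 \left(\left(-1\right) 15\right) - 150\right) \frac{10 \left(\left(4 + 6\right) - 2\right)}{11 \left(6 + \left(\left(4 + 6\right) - 2\right)\right)} = \left(\left(-16\right) \left(-15\right) - 150\right) \frac{10 \left(10 - 2\right)}{11 \left(6 + \left(10 - 2\right)\right)} = \left(240 - 150\right) \frac{10}{11} \cdot 8 \frac{1}{6 + 8} = 90 \cdot \frac{10}{11} \cdot 8 \cdot \frac{1}{14} = 90 \cdot \frac{40}{77} = \frac{3600}{77}$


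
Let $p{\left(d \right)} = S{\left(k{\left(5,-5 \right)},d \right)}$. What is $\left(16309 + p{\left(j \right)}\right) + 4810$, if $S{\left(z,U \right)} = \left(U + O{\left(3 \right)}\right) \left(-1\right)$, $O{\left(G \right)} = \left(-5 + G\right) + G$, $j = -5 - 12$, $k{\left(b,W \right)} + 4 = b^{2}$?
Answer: $21135$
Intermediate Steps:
$k{\left(b,W \right)} = -4 + b^{2}$
$j = -17$ ($j = -5 - 12 = -17$)
$O{\left(G \right)} = -5 + 2 G$
$S{\left(z,U \right)} = -1 - U$ ($S{\left(z,U \right)} = \left(U + \left(-5 + 2 \cdot 3\right)\right) \left(-1\right) = \left(U + \left(-5 + 6\right)\right) \left(-1\right) = \left(U + 1\right) \left(-1\right) = \left(1 + U\right) \left(-1\right) = -1 - U$)
$p{\left(d \right)} = -1 - d$
$\left(16309 + p{\left(j \right)}\right) + 4810 = \left(16309 - -16\right) + 4810 = \left(16309 + \left(-1 + 17\right)\right) + 4810 = \left(16309 + 16\right) + 4810 = 16325 + 4810 = 21135$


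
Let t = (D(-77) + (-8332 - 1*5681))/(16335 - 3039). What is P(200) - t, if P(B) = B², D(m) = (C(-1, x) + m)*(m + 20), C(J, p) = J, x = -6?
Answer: 177283189/4432 ≈ 40001.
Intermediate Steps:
D(m) = (-1 + m)*(20 + m) (D(m) = (-1 + m)*(m + 20) = (-1 + m)*(20 + m))
t = -3189/4432 (t = ((-20 + (-77)² + 19*(-77)) + (-8332 - 1*5681))/(16335 - 3039) = ((-20 + 5929 - 1463) + (-8332 - 5681))/13296 = (4446 - 14013)*(1/13296) = -9567*1/13296 = -3189/4432 ≈ -0.71954)
P(200) - t = 200² - 1*(-3189/4432) = 40000 + 3189/4432 = 177283189/4432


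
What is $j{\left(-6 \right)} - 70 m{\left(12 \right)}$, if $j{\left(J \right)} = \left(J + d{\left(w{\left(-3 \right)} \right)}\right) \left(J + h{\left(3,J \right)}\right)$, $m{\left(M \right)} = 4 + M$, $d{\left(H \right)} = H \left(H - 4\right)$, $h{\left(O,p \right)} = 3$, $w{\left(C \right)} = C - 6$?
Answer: $-1453$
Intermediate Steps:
$w{\left(C \right)} = -6 + C$ ($w{\left(C \right)} = C - 6 = -6 + C$)
$d{\left(H \right)} = H \left(-4 + H\right)$
$j{\left(J \right)} = \left(3 + J\right) \left(117 + J\right)$ ($j{\left(J \right)} = \left(J + \left(-6 - 3\right) \left(-4 - 9\right)\right) \left(J + 3\right) = \left(J - 9 \left(-4 - 9\right)\right) \left(3 + J\right) = \left(J - -117\right) \left(3 + J\right) = \left(J + 117\right) \left(3 + J\right) = \left(117 + J\right) \left(3 + J\right) = \left(3 + J\right) \left(117 + J\right)$)
$j{\left(-6 \right)} - 70 m{\left(12 \right)} = \left(351 + \left(-6\right)^{2} + 120 \left(-6\right)\right) - 70 \left(4 + 12\right) = \left(351 + 36 - 720\right) - 1120 = -333 - 1120 = -1453$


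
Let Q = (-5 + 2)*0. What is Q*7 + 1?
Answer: 1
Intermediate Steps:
Q = 0 (Q = -3*0 = 0)
Q*7 + 1 = 0*7 + 1 = 0 + 1 = 1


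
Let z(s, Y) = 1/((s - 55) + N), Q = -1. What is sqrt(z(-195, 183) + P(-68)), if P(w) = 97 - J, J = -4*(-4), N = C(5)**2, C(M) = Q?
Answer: 2*sqrt(1255458)/249 ≈ 8.9998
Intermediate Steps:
C(M) = -1
N = 1 (N = (-1)**2 = 1)
J = 16
z(s, Y) = 1/(-54 + s) (z(s, Y) = 1/((s - 55) + 1) = 1/((-55 + s) + 1) = 1/(-54 + s))
P(w) = 81 (P(w) = 97 - 1*16 = 97 - 16 = 81)
sqrt(z(-195, 183) + P(-68)) = sqrt(1/(-54 - 195) + 81) = sqrt(1/(-249) + 81) = sqrt(-1/249 + 81) = sqrt(20168/249) = 2*sqrt(1255458)/249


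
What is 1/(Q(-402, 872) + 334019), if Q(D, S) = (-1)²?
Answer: 1/334020 ≈ 2.9938e-6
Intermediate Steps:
Q(D, S) = 1
1/(Q(-402, 872) + 334019) = 1/(1 + 334019) = 1/334020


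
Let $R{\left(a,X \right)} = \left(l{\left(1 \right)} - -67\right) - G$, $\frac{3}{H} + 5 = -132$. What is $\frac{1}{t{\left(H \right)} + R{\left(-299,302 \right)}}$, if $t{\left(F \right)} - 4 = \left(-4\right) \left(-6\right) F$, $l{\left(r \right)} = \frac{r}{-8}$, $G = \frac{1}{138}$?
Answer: $\frac{75624}{5319559} \approx 0.014216$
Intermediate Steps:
$G = \frac{1}{138} \approx 0.0072464$
$l{\left(r \right)} = - \frac{r}{8}$ ($l{\left(r \right)} = r \left(- \frac{1}{8}\right) = - \frac{r}{8}$)
$H = - \frac{3}{137}$ ($H = \frac{3}{-5 - 132} = \frac{3}{-137} = 3 \left(- \frac{1}{137}\right) = - \frac{3}{137} \approx -0.021898$)
$t{\left(F \right)} = 4 + 24 F$ ($t{\left(F \right)} = 4 + \left(-4\right) \left(-6\right) F = 4 + 24 F$)
$R{\left(a,X \right)} = \frac{36911}{552}$ ($R{\left(a,X \right)} = \left(\left(- \frac{1}{8}\right) 1 - -67\right) - \frac{1}{138} = \left(- \frac{1}{8} + 67\right) - \frac{1}{138} = \frac{535}{8} - \frac{1}{138} = \frac{36911}{552}$)
$\frac{1}{t{\left(H \right)} + R{\left(-299,302 \right)}} = \frac{1}{\left(4 + 24 \left(- \frac{3}{137}\right)\right) + \frac{36911}{552}} = \frac{1}{\left(4 - \frac{72}{137}\right) + \frac{36911}{552}} = \frac{1}{\frac{476}{137} + \frac{36911}{552}} = \frac{1}{\frac{5319559}{75624}} = \frac{75624}{5319559}$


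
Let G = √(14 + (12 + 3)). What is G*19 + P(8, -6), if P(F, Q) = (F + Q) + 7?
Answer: 9 + 19*√29 ≈ 111.32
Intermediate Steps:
G = √29 (G = √(14 + 15) = √29 ≈ 5.3852)
P(F, Q) = 7 + F + Q
G*19 + P(8, -6) = √29*19 + (7 + 8 - 6) = 19*√29 + 9 = 9 + 19*√29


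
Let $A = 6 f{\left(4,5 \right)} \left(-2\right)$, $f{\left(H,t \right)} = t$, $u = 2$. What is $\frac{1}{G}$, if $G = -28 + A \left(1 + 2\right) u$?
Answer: $- \frac{1}{388} \approx -0.0025773$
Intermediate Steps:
$A = -60$ ($A = 6 \cdot 5 \left(-2\right) = 30 \left(-2\right) = -60$)
$G = -388$ ($G = -28 - 60 \left(1 + 2\right) 2 = -28 - 60 \cdot 3 \cdot 2 = -28 - 360 = -388$)
$\frac{1}{G} = \frac{1}{-388} = - \frac{1}{388}$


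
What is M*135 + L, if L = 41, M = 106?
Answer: 14351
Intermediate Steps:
M*135 + L = 106*135 + 41 = 14310 + 41 = 14351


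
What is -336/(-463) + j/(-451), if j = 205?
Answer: 1381/5093 ≈ 0.27116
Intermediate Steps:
-336/(-463) + j/(-451) = -336/(-463) + 205/(-451) = -336*(-1/463) + 205*(-1/451) = 336/463 - 5/11 = 1381/5093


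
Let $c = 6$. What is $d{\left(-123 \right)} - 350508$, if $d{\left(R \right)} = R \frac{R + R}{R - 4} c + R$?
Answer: $- \frac{44711685}{127} \approx -3.5206 \cdot 10^{5}$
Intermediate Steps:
$d{\left(R \right)} = R + \frac{12 R^{2}}{-4 + R}$ ($d{\left(R \right)} = R \frac{R + R}{R - 4} \cdot 6 + R = R \frac{2 R}{-4 + R} 6 + R = \frac{2 R^{2}}{-4 + R} 6 + R = \frac{12 R^{2}}{-4 + R} + R = R + \frac{12 R^{2}}{-4 + R}$)
$d{\left(-123 \right)} - 350508 = - \frac{123 \left(-4 + 13 \left(-123\right)\right)}{-4 - 123} - 350508 = - \frac{123 \left(-4 - 1599\right)}{-127} - 350508 = \left(-123\right) \left(- \frac{1}{127}\right) \left(-1603\right) - 350508 = - \frac{197169}{127} - 350508 = - \frac{44711685}{127}$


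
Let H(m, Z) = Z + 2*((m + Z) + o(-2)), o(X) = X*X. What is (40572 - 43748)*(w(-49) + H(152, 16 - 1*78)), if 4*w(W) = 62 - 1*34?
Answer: -422408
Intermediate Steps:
o(X) = X**2
H(m, Z) = 8 + 2*m + 3*Z (H(m, Z) = Z + 2*((m + Z) + (-2)**2) = Z + 2*((Z + m) + 4) = Z + 2*(4 + Z + m) = Z + (8 + 2*Z + 2*m) = 8 + 2*m + 3*Z)
w(W) = 7 (w(W) = (62 - 1*34)/4 = (62 - 34)/4 = (1/4)*28 = 7)
(40572 - 43748)*(w(-49) + H(152, 16 - 1*78)) = (40572 - 43748)*(7 + (8 + 2*152 + 3*(16 - 1*78))) = -3176*(7 + (8 + 304 + 3*(16 - 78))) = -3176*(7 + (8 + 304 + 3*(-62))) = -3176*(7 + (8 + 304 - 186)) = -3176*(7 + 126) = -3176*133 = -422408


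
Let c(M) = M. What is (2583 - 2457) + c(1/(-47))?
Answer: 5921/47 ≈ 125.98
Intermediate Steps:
(2583 - 2457) + c(1/(-47)) = (2583 - 2457) + 1/(-47) = 126 - 1/47 = 5921/47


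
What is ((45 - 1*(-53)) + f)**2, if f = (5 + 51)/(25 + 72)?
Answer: 91431844/9409 ≈ 9717.5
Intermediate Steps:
f = 56/97 ≈ 0.57732
((45 - 1*(-53)) + f)**2 = ((45 - 1*(-53)) + 56/97)**2 = ((45 + 53) + 56/97)**2 = (98 + 56/97)**2 = (9562/97)**2 = 91431844/9409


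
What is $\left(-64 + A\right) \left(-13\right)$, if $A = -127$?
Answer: $2483$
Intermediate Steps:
$\left(-64 + A\right) \left(-13\right) = \left(-64 - 127\right) \left(-13\right) = \left(-191\right) \left(-13\right) = 2483$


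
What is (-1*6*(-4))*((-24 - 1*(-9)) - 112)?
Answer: -3048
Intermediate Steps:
(-1*6*(-4))*((-24 - 1*(-9)) - 112) = (-6*(-4))*((-24 + 9) - 112) = 24*(-15 - 112) = 24*(-127) = -3048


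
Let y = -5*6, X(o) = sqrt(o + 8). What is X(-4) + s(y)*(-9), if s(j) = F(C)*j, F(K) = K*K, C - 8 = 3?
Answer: 32672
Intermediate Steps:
C = 11 (C = 8 + 3 = 11)
X(o) = sqrt(8 + o)
F(K) = K**2
y = -30
s(j) = 121*j (s(j) = 11**2*j = 121*j)
X(-4) + s(y)*(-9) = sqrt(8 - 4) + (121*(-30))*(-9) = sqrt(4) - 3630*(-9) = 2 + 32670 = 32672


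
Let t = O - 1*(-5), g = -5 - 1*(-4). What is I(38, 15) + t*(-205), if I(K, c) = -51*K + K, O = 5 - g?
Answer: -4155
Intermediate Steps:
g = -1 (g = -5 + 4 = -1)
O = 6 (O = 5 - 1*(-1) = 5 + 1 = 6)
I(K, c) = -50*K
t = 11 (t = 6 - 1*(-5) = 6 + 5 = 11)
I(38, 15) + t*(-205) = -50*38 + 11*(-205) = -1900 - 2255 = -4155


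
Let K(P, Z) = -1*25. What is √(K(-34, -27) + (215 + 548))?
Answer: 3*√82 ≈ 27.166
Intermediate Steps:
K(P, Z) = -25
√(K(-34, -27) + (215 + 548)) = √(-25 + (215 + 548)) = √(-25 + 763) = √738 = 3*√82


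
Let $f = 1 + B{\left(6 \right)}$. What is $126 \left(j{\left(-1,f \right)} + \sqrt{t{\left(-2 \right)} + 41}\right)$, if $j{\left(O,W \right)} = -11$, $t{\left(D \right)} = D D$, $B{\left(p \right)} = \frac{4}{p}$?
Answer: $-1386 + 378 \sqrt{5} \approx -540.77$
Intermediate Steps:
$t{\left(D \right)} = D^{2}$
$f = \frac{5}{3}$ ($f = 1 + \frac{4}{6} = 1 + 4 \cdot \frac{1}{6} = 1 + \frac{2}{3} = \frac{5}{3} \approx 1.6667$)
$126 \left(j{\left(-1,f \right)} + \sqrt{t{\left(-2 \right)} + 41}\right) = 126 \left(-11 + \sqrt{\left(-2\right)^{2} + 41}\right) = 126 \left(-11 + \sqrt{4 + 41}\right) = 126 \left(-11 + \sqrt{45}\right) = 126 \left(-11 + 3 \sqrt{5}\right) = -1386 + 378 \sqrt{5}$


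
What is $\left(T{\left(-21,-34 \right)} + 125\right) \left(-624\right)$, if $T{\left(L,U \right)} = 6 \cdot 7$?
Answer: $-104208$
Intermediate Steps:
$T{\left(L,U \right)} = 42$
$\left(T{\left(-21,-34 \right)} + 125\right) \left(-624\right) = \left(42 + 125\right) \left(-624\right) = 167 \left(-624\right) = -104208$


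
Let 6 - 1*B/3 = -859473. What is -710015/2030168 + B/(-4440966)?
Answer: -1397968793651/1502651177048 ≈ -0.93034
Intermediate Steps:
B = 2578437 (B = 18 - 3*(-859473) = 18 + 2578419 = 2578437)
-710015/2030168 + B/(-4440966) = -710015/2030168 + 2578437/(-4440966) = -710015*1/2030168 + 2578437*(-1/4440966) = -710015/2030168 - 859479/1480322 = -1397968793651/1502651177048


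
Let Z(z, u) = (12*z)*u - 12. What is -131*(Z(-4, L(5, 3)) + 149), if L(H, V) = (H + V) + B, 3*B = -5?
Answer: 21877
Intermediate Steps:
B = -5/3 (B = (1/3)*(-5) = -5/3 ≈ -1.6667)
L(H, V) = -5/3 + H + V (L(H, V) = (H + V) - 5/3 = -5/3 + H + V)
Z(z, u) = -12 + 12*u*z (Z(z, u) = 12*u*z - 12 = -12 + 12*u*z)
-131*(Z(-4, L(5, 3)) + 149) = -131*((-12 + 12*(-5/3 + 5 + 3)*(-4)) + 149) = -131*((-12 + 12*(19/3)*(-4)) + 149) = -131*((-12 - 304) + 149) = -131*(-316 + 149) = -131*(-167) = 21877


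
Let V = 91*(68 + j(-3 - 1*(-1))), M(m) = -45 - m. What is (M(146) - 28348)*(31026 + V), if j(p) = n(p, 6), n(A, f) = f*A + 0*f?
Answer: -1030885758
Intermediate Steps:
n(A, f) = A*f (n(A, f) = A*f + 0 = A*f)
j(p) = 6*p (j(p) = p*6 = 6*p)
V = 5096 (V = 91*(68 + 6*(-3 - 1*(-1))) = 91*(68 + 6*(-3 + 1)) = 91*(68 + 6*(-2)) = 91*(68 - 12) = 91*56 = 5096)
(M(146) - 28348)*(31026 + V) = ((-45 - 1*146) - 28348)*(31026 + 5096) = ((-45 - 146) - 28348)*36122 = (-191 - 28348)*36122 = -28539*36122 = -1030885758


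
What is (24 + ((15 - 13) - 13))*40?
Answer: 520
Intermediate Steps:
(24 + ((15 - 13) - 13))*40 = (24 + (2 - 13))*40 = (24 - 11)*40 = 13*40 = 520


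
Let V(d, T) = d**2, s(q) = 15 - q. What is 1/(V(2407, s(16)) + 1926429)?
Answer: 1/7720078 ≈ 1.2953e-7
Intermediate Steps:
1/(V(2407, s(16)) + 1926429) = 1/(2407**2 + 1926429) = 1/(5793649 + 1926429) = 1/7720078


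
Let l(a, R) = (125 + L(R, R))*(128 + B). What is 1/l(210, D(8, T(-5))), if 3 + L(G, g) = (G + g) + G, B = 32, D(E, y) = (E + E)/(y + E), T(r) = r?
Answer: 1/22080 ≈ 4.5290e-5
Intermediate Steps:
D(E, y) = 2*E/(E + y) (D(E, y) = (2*E)/(E + y) = 2*E/(E + y))
L(G, g) = -3 + g + 2*G (L(G, g) = -3 + ((G + g) + G) = -3 + (g + 2*G) = -3 + g + 2*G)
l(a, R) = 19520 + 480*R (l(a, R) = (125 + (-3 + R + 2*R))*(128 + 32) = (125 + (-3 + 3*R))*160 = (122 + 3*R)*160 = 19520 + 480*R)
1/l(210, D(8, T(-5))) = 1/(19520 + 480*(2*8/(8 - 5))) = 1/(19520 + 480*(2*8/3)) = 1/(19520 + 480*(2*8*(⅓))) = 1/(19520 + 480*(16/3)) = 1/(19520 + 2560) = 1/22080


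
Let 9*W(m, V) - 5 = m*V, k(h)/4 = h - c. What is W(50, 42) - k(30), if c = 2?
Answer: 1097/9 ≈ 121.89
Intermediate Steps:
k(h) = -8 + 4*h (k(h) = 4*(h - 1*2) = 4*(h - 2) = 4*(-2 + h) = -8 + 4*h)
W(m, V) = 5/9 + V*m/9 (W(m, V) = 5/9 + (m*V)/9 = 5/9 + (V*m)/9 = 5/9 + V*m/9)
W(50, 42) - k(30) = (5/9 + (⅑)*42*50) - (-8 + 4*30) = (5/9 + 700/3) - (-8 + 120) = 2105/9 - 1*112 = 2105/9 - 112 = 1097/9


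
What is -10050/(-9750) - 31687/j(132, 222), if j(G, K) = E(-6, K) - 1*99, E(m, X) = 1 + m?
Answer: 158971/520 ≈ 305.71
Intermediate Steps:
j(G, K) = -104 (j(G, K) = (1 - 6) - 1*99 = -5 - 99 = -104)
-10050/(-9750) - 31687/j(132, 222) = -10050/(-9750) - 31687/(-104) = -10050*(-1/9750) - 31687*(-1/104) = 67/65 + 31687/104 = 158971/520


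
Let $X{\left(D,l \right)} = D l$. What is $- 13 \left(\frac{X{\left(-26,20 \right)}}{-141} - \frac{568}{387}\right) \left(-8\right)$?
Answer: $\frac{4199936}{18189} \approx 230.91$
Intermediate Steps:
$- 13 \left(\frac{X{\left(-26,20 \right)}}{-141} - \frac{568}{387}\right) \left(-8\right) = - 13 \left(\frac{\left(-26\right) 20}{-141} - \frac{568}{387}\right) \left(-8\right) = - 13 \left(\left(-520\right) \left(- \frac{1}{141}\right) - \frac{568}{387}\right) \left(-8\right) = - 13 \left(\frac{520}{141} - \frac{568}{387}\right) \left(-8\right) = \left(-13\right) \frac{40384}{18189} \left(-8\right) = \left(- \frac{524992}{18189}\right) \left(-8\right) = \frac{4199936}{18189}$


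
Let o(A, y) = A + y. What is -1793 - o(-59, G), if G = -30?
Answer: -1704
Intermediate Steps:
-1793 - o(-59, G) = -1793 - (-59 - 30) = -1793 - 1*(-89) = -1793 + 89 = -1704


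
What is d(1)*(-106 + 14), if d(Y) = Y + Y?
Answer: -184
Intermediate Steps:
d(Y) = 2*Y
d(1)*(-106 + 14) = (2*1)*(-106 + 14) = 2*(-92) = -184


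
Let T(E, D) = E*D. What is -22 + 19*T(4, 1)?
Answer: 54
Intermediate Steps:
T(E, D) = D*E
-22 + 19*T(4, 1) = -22 + 19*(1*4) = -22 + 19*4 = -22 + 76 = 54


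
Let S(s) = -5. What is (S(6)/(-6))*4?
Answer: 10/3 ≈ 3.3333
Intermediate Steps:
(S(6)/(-6))*4 = (-5/(-6))*4 = -⅙*(-5)*4 = (⅚)*4 = 10/3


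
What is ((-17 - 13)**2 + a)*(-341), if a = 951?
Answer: -631191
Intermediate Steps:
((-17 - 13)**2 + a)*(-341) = ((-17 - 13)**2 + 951)*(-341) = ((-30)**2 + 951)*(-341) = (900 + 951)*(-341) = 1851*(-341) = -631191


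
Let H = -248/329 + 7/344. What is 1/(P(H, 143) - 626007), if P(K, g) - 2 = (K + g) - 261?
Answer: -113176/70862179657 ≈ -1.5971e-6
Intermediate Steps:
H = -83009/113176 (H = -248*1/329 + 7*(1/344) = -248/329 + 7/344 = -83009/113176 ≈ -0.73345)
P(K, g) = -259 + K + g (P(K, g) = 2 + ((K + g) - 261) = 2 + (-261 + K + g) = -259 + K + g)
1/(P(H, 143) - 626007) = 1/((-259 - 83009/113176 + 143) - 626007) = 1/(-13211425/113176 - 626007) = 1/(-70862179657/113176) = -113176/70862179657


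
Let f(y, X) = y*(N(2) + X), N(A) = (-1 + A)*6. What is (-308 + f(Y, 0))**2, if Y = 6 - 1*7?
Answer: 98596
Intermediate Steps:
Y = -1 (Y = 6 - 7 = -1)
N(A) = -6 + 6*A
f(y, X) = y*(6 + X) (f(y, X) = y*((-6 + 6*2) + X) = y*((-6 + 12) + X) = y*(6 + X))
(-308 + f(Y, 0))**2 = (-308 - (6 + 0))**2 = (-308 - 1*6)**2 = (-308 - 6)**2 = (-314)**2 = 98596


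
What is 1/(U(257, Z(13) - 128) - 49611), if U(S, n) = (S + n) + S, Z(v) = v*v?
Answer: -1/49056 ≈ -2.0385e-5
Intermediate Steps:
Z(v) = v**2
U(S, n) = n + 2*S
1/(U(257, Z(13) - 128) - 49611) = 1/(((13**2 - 128) + 2*257) - 49611) = 1/(((169 - 128) + 514) - 49611) = 1/((41 + 514) - 49611) = 1/(555 - 49611) = 1/(-49056) = -1/49056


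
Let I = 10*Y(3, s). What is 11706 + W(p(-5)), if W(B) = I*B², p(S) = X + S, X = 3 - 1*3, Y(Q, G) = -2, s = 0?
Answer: 11206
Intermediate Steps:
X = 0 (X = 3 - 3 = 0)
p(S) = S (p(S) = 0 + S = S)
I = -20 (I = 10*(-2) = -20)
W(B) = -20*B²
11706 + W(p(-5)) = 11706 - 20*(-5)² = 11706 - 20*25 = 11706 - 500 = 11206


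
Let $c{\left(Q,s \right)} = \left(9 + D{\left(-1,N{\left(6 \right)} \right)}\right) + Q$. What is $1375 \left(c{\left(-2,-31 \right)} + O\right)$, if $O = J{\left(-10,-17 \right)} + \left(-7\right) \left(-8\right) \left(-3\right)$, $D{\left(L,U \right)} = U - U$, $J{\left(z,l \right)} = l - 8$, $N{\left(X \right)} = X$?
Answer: $-255750$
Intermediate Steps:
$J{\left(z,l \right)} = -8 + l$ ($J{\left(z,l \right)} = l - 8 = -8 + l$)
$D{\left(L,U \right)} = 0$
$c{\left(Q,s \right)} = 9 + Q$ ($c{\left(Q,s \right)} = \left(9 + 0\right) + Q = 9 + Q$)
$O = -193$ ($O = \left(-8 - 17\right) + \left(-7\right) \left(-8\right) \left(-3\right) = -25 + 56 \left(-3\right) = -25 - 168 = -193$)
$1375 \left(c{\left(-2,-31 \right)} + O\right) = 1375 \left(\left(9 - 2\right) - 193\right) = 1375 \left(7 - 193\right) = 1375 \left(-186\right) = -255750$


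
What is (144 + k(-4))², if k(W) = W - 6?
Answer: 17956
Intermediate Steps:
k(W) = -6 + W
(144 + k(-4))² = (144 + (-6 - 4))² = (144 - 10)² = 134² = 17956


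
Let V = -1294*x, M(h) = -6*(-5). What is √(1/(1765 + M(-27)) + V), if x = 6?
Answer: I*√25015800305/1795 ≈ 88.114*I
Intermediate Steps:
M(h) = 30
V = -7764 (V = -1294*6 = -7764)
√(1/(1765 + M(-27)) + V) = √(1/(1765 + 30) - 7764) = √(1/1795 - 7764) = √(-13936379/1795) = I*√25015800305/1795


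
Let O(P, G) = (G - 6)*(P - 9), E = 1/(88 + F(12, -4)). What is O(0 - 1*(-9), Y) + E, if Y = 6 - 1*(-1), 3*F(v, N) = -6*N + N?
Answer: 3/284 ≈ 0.010563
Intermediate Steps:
F(v, N) = -5*N/3 (F(v, N) = (-6*N + N)/3 = (-5*N)/3 = -5*N/3)
Y = 7 (Y = 6 + 1 = 7)
E = 3/284 (E = 1/(88 - 5/3*(-4)) = 1/(88 + 20/3) = 1/(284/3) = 3/284 ≈ 0.010563)
O(P, G) = (-9 + P)*(-6 + G) (O(P, G) = (-6 + G)*(-9 + P) = (-9 + P)*(-6 + G))
O(0 - 1*(-9), Y) + E = (54 - 9*7 - 6*(0 - 1*(-9)) + 7*(0 - 1*(-9))) + 3/284 = (54 - 63 - 6*(0 + 9) + 7*(0 + 9)) + 3/284 = (54 - 63 - 6*9 + 7*9) + 3/284 = (54 - 63 - 54 + 63) + 3/284 = 0 + 3/284 = 3/284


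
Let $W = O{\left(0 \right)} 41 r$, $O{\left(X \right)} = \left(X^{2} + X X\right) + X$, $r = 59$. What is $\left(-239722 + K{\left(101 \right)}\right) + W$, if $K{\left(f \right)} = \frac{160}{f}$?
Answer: $- \frac{24211762}{101} \approx -2.3972 \cdot 10^{5}$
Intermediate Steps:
$O{\left(X \right)} = X + 2 X^{2}$ ($O{\left(X \right)} = \left(X^{2} + X^{2}\right) + X = 2 X^{2} + X = X + 2 X^{2}$)
$W = 0$ ($W = 0 \left(1 + 2 \cdot 0\right) 41 \cdot 59 = 0 \left(1 + 0\right) 41 \cdot 59 = 0 \cdot 1 \cdot 41 \cdot 59 = 0 \cdot 41 \cdot 59 = 0 \cdot 59 = 0$)
$\left(-239722 + K{\left(101 \right)}\right) + W = \left(-239722 + \frac{160}{101}\right) + 0 = - \frac{24211762}{101} + 0 = - \frac{24211762}{101}$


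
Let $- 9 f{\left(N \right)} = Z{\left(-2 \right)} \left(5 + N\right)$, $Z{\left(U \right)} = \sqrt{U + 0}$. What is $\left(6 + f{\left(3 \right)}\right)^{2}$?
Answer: $\frac{2788}{81} - \frac{32 i \sqrt{2}}{3} \approx 34.42 - 15.085 i$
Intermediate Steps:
$Z{\left(U \right)} = \sqrt{U}$
$f{\left(N \right)} = - \frac{i \sqrt{2} \left(5 + N\right)}{9}$ ($f{\left(N \right)} = - \frac{\sqrt{-2} \left(5 + N\right)}{9} = - \frac{i \sqrt{2} \left(5 + N\right)}{9}$)
$\left(6 + f{\left(3 \right)}\right)^{2} = \left(6 + \frac{i \sqrt{2} \left(-5 - 3\right)}{9}\right)^{2} = \left(6 + \frac{1}{9} i \sqrt{2} \left(-8\right)\right)^{2} = \left(6 - \frac{8 i \sqrt{2}}{9}\right)^{2}$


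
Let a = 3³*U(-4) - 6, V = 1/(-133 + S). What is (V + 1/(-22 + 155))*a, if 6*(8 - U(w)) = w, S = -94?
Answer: 1128/1589 ≈ 0.70988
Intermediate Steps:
U(w) = 8 - w/6
V = -1/227 (V = 1/(-133 - 94) = 1/(-227) = -1/227 ≈ -0.0044053)
a = 228 (a = 3³*(8 - ⅙*(-4)) - 6 = 27*(8 + ⅔) - 6 = 27*(26/3) - 6 = 234 - 6 = 228)
(V + 1/(-22 + 155))*a = (-1/227 + 1/(-22 + 155))*228 = (-1/227 + 1/133)*228 = (94/30191)*228 = 1128/1589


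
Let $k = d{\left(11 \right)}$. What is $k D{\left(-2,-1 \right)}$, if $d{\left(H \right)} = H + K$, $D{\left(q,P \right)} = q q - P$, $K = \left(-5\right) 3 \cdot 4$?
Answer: $-245$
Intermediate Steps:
$K = -60$ ($K = \left(-15\right) 4 = -60$)
$D{\left(q,P \right)} = q^{2} - P$
$d{\left(H \right)} = -60 + H$ ($d{\left(H \right)} = H - 60 = -60 + H$)
$k = -49$ ($k = -60 + 11 = -49$)
$k D{\left(-2,-1 \right)} = - 49 \left(\left(-2\right)^{2} - -1\right) = - 49 \left(4 + 1\right) = \left(-49\right) 5 = -245$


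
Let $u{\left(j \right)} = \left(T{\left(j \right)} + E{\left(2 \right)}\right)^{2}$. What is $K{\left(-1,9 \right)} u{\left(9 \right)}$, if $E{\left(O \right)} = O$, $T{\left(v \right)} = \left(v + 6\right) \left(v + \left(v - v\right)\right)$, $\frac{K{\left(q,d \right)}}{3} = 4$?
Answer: $225228$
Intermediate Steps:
$K{\left(q,d \right)} = 12$ ($K{\left(q,d \right)} = 3 \cdot 4 = 12$)
$T{\left(v \right)} = v \left(6 + v\right)$ ($T{\left(v \right)} = \left(6 + v\right) \left(v + 0\right) = \left(6 + v\right) v = v \left(6 + v\right)$)
$u{\left(j \right)} = \left(2 + j \left(6 + j\right)\right)^{2}$ ($u{\left(j \right)} = \left(j \left(6 + j\right) + 2\right)^{2} = \left(2 + j \left(6 + j\right)\right)^{2}$)
$K{\left(-1,9 \right)} u{\left(9 \right)} = 12 \left(2 + 9 \left(6 + 9\right)\right)^{2} = 12 \left(2 + 9 \cdot 15\right)^{2} = 12 \left(2 + 135\right)^{2} = 12 \cdot 137^{2} = 12 \cdot 18769 = 225228$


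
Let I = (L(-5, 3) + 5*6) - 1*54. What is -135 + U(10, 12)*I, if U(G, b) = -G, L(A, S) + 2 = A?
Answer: 175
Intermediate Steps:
L(A, S) = -2 + A
I = -31 (I = ((-2 - 5) + 5*6) - 1*54 = (-7 + 30) - 54 = 23 - 54 = -31)
-135 + U(10, 12)*I = -135 - 1*10*(-31) = -135 - 10*(-31) = -135 + 310 = 175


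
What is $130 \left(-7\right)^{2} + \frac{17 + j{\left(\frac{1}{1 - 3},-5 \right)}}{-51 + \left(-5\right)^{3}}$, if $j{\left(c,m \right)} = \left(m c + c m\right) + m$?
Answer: $\frac{1121103}{176} \approx 6369.9$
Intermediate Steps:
$j{\left(c,m \right)} = m + 2 c m$ ($j{\left(c,m \right)} = \left(c m + c m\right) + m = 2 c m + m = m + 2 c m$)
$130 \left(-7\right)^{2} + \frac{17 + j{\left(\frac{1}{1 - 3},-5 \right)}}{-51 + \left(-5\right)^{3}} = 130 \left(-7\right)^{2} + \frac{17 - 5 \left(1 + \frac{2}{1 - 3}\right)}{-51 + \left(-5\right)^{3}} = 130 \cdot 49 + \frac{17 - 5 \left(1 + \frac{2}{-2}\right)}{-51 - 125} = 6370 + \frac{17 - 5 \left(1 + 2 \left(- \frac{1}{2}\right)\right)}{-176} = 6370 + \left(17 - 5 \left(1 - 1\right)\right) \left(- \frac{1}{176}\right) = 6370 + \left(17 - 0\right) \left(- \frac{1}{176}\right) = 6370 + \left(17 + 0\right) \left(- \frac{1}{176}\right) = 6370 + 17 \left(- \frac{1}{176}\right) = 6370 - \frac{17}{176} = \frac{1121103}{176}$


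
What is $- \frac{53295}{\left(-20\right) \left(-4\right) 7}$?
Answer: $- \frac{10659}{112} \approx -95.17$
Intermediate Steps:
$- \frac{53295}{\left(-20\right) \left(-4\right) 7} = - \frac{53295}{80 \cdot 7} = - \frac{53295}{560} = \left(-53295\right) \frac{1}{560} = - \frac{10659}{112}$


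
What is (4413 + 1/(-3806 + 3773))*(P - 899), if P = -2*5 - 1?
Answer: -132521480/33 ≈ -4.0158e+6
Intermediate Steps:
P = -11 (P = -10 - 1 = -11)
(4413 + 1/(-3806 + 3773))*(P - 899) = (4413 + 1/(-3806 + 3773))*(-11 - 899) = (4413 + 1/(-33))*(-910) = (4413 - 1/33)*(-910) = (145628/33)*(-910) = -132521480/33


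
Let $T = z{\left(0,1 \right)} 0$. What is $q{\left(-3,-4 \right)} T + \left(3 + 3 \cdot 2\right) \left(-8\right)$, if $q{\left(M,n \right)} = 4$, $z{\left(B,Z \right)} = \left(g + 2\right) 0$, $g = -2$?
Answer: $-72$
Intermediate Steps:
$z{\left(B,Z \right)} = 0$ ($z{\left(B,Z \right)} = \left(-2 + 2\right) 0 = 0 \cdot 0 = 0$)
$T = 0$ ($T = 0 \cdot 0 = 0$)
$q{\left(-3,-4 \right)} T + \left(3 + 3 \cdot 2\right) \left(-8\right) = 4 \cdot 0 + \left(3 + 3 \cdot 2\right) \left(-8\right) = 0 + \left(3 + 6\right) \left(-8\right) = 0 + 9 \left(-8\right) = 0 - 72 = -72$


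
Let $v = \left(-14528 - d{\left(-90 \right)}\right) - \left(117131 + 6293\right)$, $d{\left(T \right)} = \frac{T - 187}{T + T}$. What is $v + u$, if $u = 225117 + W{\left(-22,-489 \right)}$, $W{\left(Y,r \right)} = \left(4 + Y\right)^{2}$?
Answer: $\frac{15747743}{180} \approx 87488.0$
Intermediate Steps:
$d{\left(T \right)} = \frac{-187 + T}{2 T}$
$v = - \frac{24831637}{180}$ ($v = \left(-14528 - \frac{-187 - 90}{2 \left(-90\right)}\right) - \left(117131 + 6293\right) = \left(-14528 - \frac{1}{2} \left(- \frac{1}{90}\right) \left(-277\right)\right) - 123424 = \left(-14528 - \frac{277}{180}\right) - 123424 = - \frac{2615317}{180} - 123424 = - \frac{24831637}{180} \approx -1.3795 \cdot 10^{5}$)
$u = 225441$ ($u = 225117 + \left(4 - 22\right)^{2} = 225117 + \left(-18\right)^{2} = 225117 + 324 = 225441$)
$v + u = - \frac{24831637}{180} + 225441 = \frac{15747743}{180}$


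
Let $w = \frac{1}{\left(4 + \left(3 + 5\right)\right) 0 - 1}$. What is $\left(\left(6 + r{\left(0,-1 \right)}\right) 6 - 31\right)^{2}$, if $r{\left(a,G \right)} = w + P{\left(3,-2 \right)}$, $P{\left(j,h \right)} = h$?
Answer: $169$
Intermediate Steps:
$w = -1$ ($w = \frac{1}{\left(4 + 8\right) 0 - 1} = \frac{1}{12 \cdot 0 - 1} = \frac{1}{0 - 1} = \frac{1}{-1} = -1$)
$r{\left(a,G \right)} = -3$ ($r{\left(a,G \right)} = -1 - 2 = -3$)
$\left(\left(6 + r{\left(0,-1 \right)}\right) 6 - 31\right)^{2} = \left(\left(6 - 3\right) 6 - 31\right)^{2} = \left(3 \cdot 6 - 31\right)^{2} = \left(18 - 31\right)^{2} = \left(-13\right)^{2} = 169$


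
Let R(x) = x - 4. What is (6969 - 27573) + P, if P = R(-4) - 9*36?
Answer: -20936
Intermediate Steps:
R(x) = -4 + x
P = -332 (P = (-4 - 4) - 9*36 = -8 - 324 = -332)
(6969 - 27573) + P = (6969 - 27573) - 332 = -20604 - 332 = -20936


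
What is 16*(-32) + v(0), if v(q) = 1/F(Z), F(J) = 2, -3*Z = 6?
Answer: -1023/2 ≈ -511.50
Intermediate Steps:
Z = -2 (Z = -⅓*6 = -2)
v(q) = ½ (v(q) = 1/2 = ½)
16*(-32) + v(0) = 16*(-32) + ½ = -512 + ½ = -1023/2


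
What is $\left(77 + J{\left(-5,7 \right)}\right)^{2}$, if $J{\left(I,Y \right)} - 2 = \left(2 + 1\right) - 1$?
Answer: $6561$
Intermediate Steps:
$J{\left(I,Y \right)} = 4$ ($J{\left(I,Y \right)} = 2 + \left(\left(2 + 1\right) - 1\right) = 2 + \left(3 - 1\right) = 2 + 2 = 4$)
$\left(77 + J{\left(-5,7 \right)}\right)^{2} = \left(77 + 4\right)^{2} = 81^{2} = 6561$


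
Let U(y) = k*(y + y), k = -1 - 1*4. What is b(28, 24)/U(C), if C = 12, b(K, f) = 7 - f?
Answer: 17/120 ≈ 0.14167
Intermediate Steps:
k = -5 (k = -1 - 4 = -5)
U(y) = -10*y (U(y) = -5*(y + y) = -10*y)
b(28, 24)/U(C) = (7 - 1*24)/((-10*12)) = (7 - 24)/(-120) = -17*(-1/120) = 17/120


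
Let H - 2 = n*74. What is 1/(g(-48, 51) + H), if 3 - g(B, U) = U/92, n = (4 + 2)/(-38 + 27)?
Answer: -1012/36349 ≈ -0.027841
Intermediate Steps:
n = -6/11 (n = 6/(-11) = 6*(-1/11) = -6/11 ≈ -0.54545)
g(B, U) = 3 - U/92
H = -422/11 (H = 2 - 6/11*74 = 2 - 444/11 = -422/11 ≈ -38.364)
1/(g(-48, 51) + H) = 1/((3 - 1/92*51) - 422/11) = 1/((3 - 51/92) - 422/11) = 1/(225/92 - 422/11) = 1/(-36349/1012) = -1012/36349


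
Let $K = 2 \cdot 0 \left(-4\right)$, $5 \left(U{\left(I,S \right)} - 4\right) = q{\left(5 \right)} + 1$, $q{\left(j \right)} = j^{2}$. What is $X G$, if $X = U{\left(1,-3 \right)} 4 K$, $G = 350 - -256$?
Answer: $0$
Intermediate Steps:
$U{\left(I,S \right)} = \frac{46}{5}$ ($U{\left(I,S \right)} = 4 + \frac{5^{2} + 1}{5} = 4 + \frac{25 + 1}{5} = 4 + \frac{1}{5} \cdot 26 = 4 + \frac{26}{5} = \frac{46}{5}$)
$K = 0$ ($K = 0 \left(-4\right) = 0$)
$G = 606$ ($G = 350 + 256 = 606$)
$X = 0$ ($X = \frac{46}{5} \cdot 4 \cdot 0 = \frac{184}{5} \cdot 0 = 0$)
$X G = 0 \cdot 606 = 0$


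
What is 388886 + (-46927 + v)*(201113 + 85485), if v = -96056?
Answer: -40978252948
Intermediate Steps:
388886 + (-46927 + v)*(201113 + 85485) = 388886 + (-46927 - 96056)*(201113 + 85485) = 388886 - 142983*286598 = 388886 - 40978641834 = -40978252948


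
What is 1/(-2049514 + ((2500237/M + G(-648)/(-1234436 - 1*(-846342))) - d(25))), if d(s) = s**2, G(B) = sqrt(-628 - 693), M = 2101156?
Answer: -340810931617373668430699952988/698709376992589844765962495151987045 + 428344833153195896*I*sqrt(1321)/698709376992589844765962495151987045 ≈ -4.8777e-7 + 2.2282e-17*I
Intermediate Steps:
G(B) = I*sqrt(1321) (G(B) = sqrt(-1321) = I*sqrt(1321))
1/(-2049514 + ((2500237/M + G(-648)/(-1234436 - 1*(-846342))) - d(25))) = 1/(-2049514 + ((2500237/2101156 + (I*sqrt(1321))/(-1234436 - 1*(-846342))) - 1*25**2)) = 1/(-2049514 + ((2500237*(1/2101156) + (I*sqrt(1321))/(-1234436 + 846342)) - 1*625)) = 1/(-2049514 + ((2500237/2101156 + (I*sqrt(1321))/(-388094)) - 625)) = 1/(-2049514 + ((2500237/2101156 + (I*sqrt(1321))*(-1/388094)) - 625)) = 1/(-2049514 + ((2500237/2101156 - I*sqrt(1321)/388094) - 625)) = 1/(-2049514 + (-1310722263/2101156 - I*sqrt(1321)/388094)) = 1/(-4307659360447/2101156 - I*sqrt(1321)/388094)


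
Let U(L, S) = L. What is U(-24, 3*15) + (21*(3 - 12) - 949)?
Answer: -1162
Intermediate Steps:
U(-24, 3*15) + (21*(3 - 12) - 949) = -24 + (21*(3 - 12) - 949) = -24 + (21*(-9) - 949) = -24 + (-189 - 949) = -24 - 1138 = -1162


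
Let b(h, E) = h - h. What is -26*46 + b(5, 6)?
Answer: -1196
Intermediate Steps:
b(h, E) = 0
-26*46 + b(5, 6) = -26*46 + 0 = -1196 + 0 = -1196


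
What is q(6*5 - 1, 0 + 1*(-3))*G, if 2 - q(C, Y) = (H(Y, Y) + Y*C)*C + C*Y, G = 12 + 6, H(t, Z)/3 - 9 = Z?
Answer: 37620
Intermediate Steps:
H(t, Z) = 27 + 3*Z
G = 18
q(C, Y) = 2 - C*Y - C*(27 + 3*Y + C*Y) (q(C, Y) = 2 - (((27 + 3*Y) + Y*C)*C + C*Y) = 2 - (((27 + 3*Y) + C*Y)*C + C*Y) = 2 - ((27 + 3*Y + C*Y)*C + C*Y) = 2 - (C*(27 + 3*Y + C*Y) + C*Y) = 2 - (C*Y + C*(27 + 3*Y + C*Y)) = 2 + (-C*Y - C*(27 + 3*Y + C*Y)) = 2 - C*Y - C*(27 + 3*Y + C*Y))
q(6*5 - 1, 0 + 1*(-3))*G = (2 - 27*(6*5 - 1) - (0 + 1*(-3))*(6*5 - 1)² - 4*(6*5 - 1)*(0 + 1*(-3)))*18 = (2 - 27*(30 - 1) - (0 - 3)*(30 - 1)² - 4*(30 - 1)*(0 - 3))*18 = (2 - 27*29 - 1*(-3)*29² - 4*29*(-3))*18 = (2 - 783 - 1*(-3)*841 + 348)*18 = (2 - 783 + 2523 + 348)*18 = 2090*18 = 37620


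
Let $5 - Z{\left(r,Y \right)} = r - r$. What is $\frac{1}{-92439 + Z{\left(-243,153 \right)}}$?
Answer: $- \frac{1}{92434} \approx -1.0819 \cdot 10^{-5}$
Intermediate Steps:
$Z{\left(r,Y \right)} = 5$ ($Z{\left(r,Y \right)} = 5 - \left(r - r\right) = 5 - 0 = 5 + 0 = 5$)
$\frac{1}{-92439 + Z{\left(-243,153 \right)}} = \frac{1}{-92439 + 5} = \frac{1}{-92434} = - \frac{1}{92434}$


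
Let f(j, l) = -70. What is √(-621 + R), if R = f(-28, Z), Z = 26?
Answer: I*√691 ≈ 26.287*I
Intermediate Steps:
R = -70
√(-621 + R) = √(-621 - 70) = √(-691) = I*√691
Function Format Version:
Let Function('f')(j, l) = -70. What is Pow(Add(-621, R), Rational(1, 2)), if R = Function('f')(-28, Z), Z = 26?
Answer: Mul(I, Pow(691, Rational(1, 2))) ≈ Mul(26.287, I)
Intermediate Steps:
R = -70
Pow(Add(-621, R), Rational(1, 2)) = Pow(Add(-621, -70), Rational(1, 2)) = Pow(-691, Rational(1, 2)) = Mul(I, Pow(691, Rational(1, 2)))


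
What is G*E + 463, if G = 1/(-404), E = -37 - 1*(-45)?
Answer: 46761/101 ≈ 462.98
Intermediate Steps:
E = 8 (E = -37 + 45 = 8)
G = -1/404 ≈ -0.0024752
G*E + 463 = -1/404*8 + 463 = -2/101 + 463 = 46761/101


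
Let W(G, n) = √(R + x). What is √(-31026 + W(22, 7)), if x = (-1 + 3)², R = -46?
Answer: √(-31026 + I*√42) ≈ 0.018 + 176.14*I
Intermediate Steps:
x = 4 (x = 2² = 4)
W(G, n) = I*√42 (W(G, n) = √(-46 + 4) = √(-42) = I*√42)
√(-31026 + W(22, 7)) = √(-31026 + I*√42)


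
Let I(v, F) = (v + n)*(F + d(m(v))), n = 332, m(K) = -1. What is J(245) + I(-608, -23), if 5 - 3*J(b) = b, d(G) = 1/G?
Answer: 6544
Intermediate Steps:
J(b) = 5/3 - b/3
I(v, F) = (-1 + F)*(332 + v) (I(v, F) = (v + 332)*(F + 1/(-1)) = (332 + v)*(F - 1) = (332 + v)*(-1 + F) = (-1 + F)*(332 + v))
J(245) + I(-608, -23) = (5/3 - 1/3*245) + (-332 - 1*(-608) + 332*(-23) - 23*(-608)) = (5/3 - 245/3) + (-332 + 608 - 7636 + 13984) = -80 + 6624 = 6544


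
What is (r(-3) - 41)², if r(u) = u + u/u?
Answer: 1849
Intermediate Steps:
r(u) = 1 + u (r(u) = u + 1 = 1 + u)
(r(-3) - 41)² = ((1 - 3) - 41)² = (-2 - 41)² = (-43)² = 1849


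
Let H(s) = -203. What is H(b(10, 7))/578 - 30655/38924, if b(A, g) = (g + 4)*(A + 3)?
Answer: -12810081/11249036 ≈ -1.1388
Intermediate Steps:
b(A, g) = (3 + A)*(4 + g) (b(A, g) = (4 + g)*(3 + A) = (3 + A)*(4 + g))
H(b(10, 7))/578 - 30655/38924 = -203/578 - 30655/38924 = -12810081/11249036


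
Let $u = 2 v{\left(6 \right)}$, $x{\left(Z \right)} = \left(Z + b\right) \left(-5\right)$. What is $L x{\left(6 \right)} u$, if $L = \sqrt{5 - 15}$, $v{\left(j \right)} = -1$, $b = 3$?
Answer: $90 i \sqrt{10} \approx 284.6 i$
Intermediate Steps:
$x{\left(Z \right)} = -15 - 5 Z$ ($x{\left(Z \right)} = \left(Z + 3\right) \left(-5\right) = \left(3 + Z\right) \left(-5\right) = -15 - 5 Z$)
$L = i \sqrt{10}$ ($L = \sqrt{-10} = i \sqrt{10} \approx 3.1623 i$)
$u = -2$ ($u = 2 \left(-1\right) = -2$)
$L x{\left(6 \right)} u = i \sqrt{10} \left(-15 - 30\right) \left(-2\right) = i \sqrt{10} \left(-45\right) \left(-2\right) = - 45 i \sqrt{10} \left(-2\right) = 90 i \sqrt{10}$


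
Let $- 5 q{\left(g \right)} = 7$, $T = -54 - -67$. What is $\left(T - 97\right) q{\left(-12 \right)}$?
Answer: $\frac{588}{5} \approx 117.6$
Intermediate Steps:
$T = 13$ ($T = -54 + 67 = 13$)
$q{\left(g \right)} = - \frac{7}{5}$ ($q{\left(g \right)} = \left(- \frac{1}{5}\right) 7 = - \frac{7}{5}$)
$\left(T - 97\right) q{\left(-12 \right)} = \left(13 - 97\right) \left(- \frac{7}{5}\right) = \left(-84\right) \left(- \frac{7}{5}\right) = \frac{588}{5}$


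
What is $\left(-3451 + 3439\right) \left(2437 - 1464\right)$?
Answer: $-11676$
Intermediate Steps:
$\left(-3451 + 3439\right) \left(2437 - 1464\right) = \left(-12\right) 973 = -11676$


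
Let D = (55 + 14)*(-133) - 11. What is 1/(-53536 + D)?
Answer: -1/62724 ≈ -1.5943e-5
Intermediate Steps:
D = -9188 (D = 69*(-133) - 11 = -9177 - 11 = -9188)
1/(-53536 + D) = 1/(-53536 - 9188) = 1/(-62724) = -1/62724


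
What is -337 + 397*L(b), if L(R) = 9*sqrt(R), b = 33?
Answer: -337 + 3573*sqrt(33) ≈ 20188.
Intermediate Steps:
-337 + 397*L(b) = -337 + 397*(9*sqrt(33)) = -337 + 3573*sqrt(33)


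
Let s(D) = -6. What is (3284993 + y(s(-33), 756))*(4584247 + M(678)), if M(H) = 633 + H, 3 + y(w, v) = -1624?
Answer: 15056065228228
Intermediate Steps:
y(w, v) = -1627 (y(w, v) = -3 - 1624 = -1627)
(3284993 + y(s(-33), 756))*(4584247 + M(678)) = (3284993 - 1627)*(4584247 + (633 + 678)) = 3283366*(4584247 + 1311) = 3283366*4585558 = 15056065228228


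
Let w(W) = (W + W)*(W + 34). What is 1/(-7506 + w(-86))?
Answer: 1/1438 ≈ 0.00069541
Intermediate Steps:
w(W) = 2*W*(34 + W) (w(W) = (2*W)*(34 + W) = 2*W*(34 + W))
1/(-7506 + w(-86)) = 1/(-7506 + 2*(-86)*(34 - 86)) = 1/(-7506 + 2*(-86)*(-52)) = 1/(-7506 + 8944) = 1/1438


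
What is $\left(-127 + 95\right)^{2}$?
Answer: $1024$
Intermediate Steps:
$\left(-127 + 95\right)^{2} = \left(-32\right)^{2} = 1024$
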